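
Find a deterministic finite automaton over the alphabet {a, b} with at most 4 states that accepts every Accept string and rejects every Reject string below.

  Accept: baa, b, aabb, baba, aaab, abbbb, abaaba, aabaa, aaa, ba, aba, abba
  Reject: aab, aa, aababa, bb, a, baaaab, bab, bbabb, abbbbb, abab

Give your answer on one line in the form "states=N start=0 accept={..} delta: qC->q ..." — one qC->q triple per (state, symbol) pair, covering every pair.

Fold the examples into a partial DFA from state 0: repeatedly fix the first undefined (state, symbol) met by the shortest-then-alphabetical prefix, trying targets in increasing order and rejecting any under which an Accept and a Reject string meet in one state with the same remainder; add a state when all current targets are rejected. Accepting states are where Accept strings end.
a: 0a undefined. 0a->0: no, b/aab meet in 0 with "b" left. Open state 1: 0a->1.
b: 0b undefined. 0b->0: no, baa/aa meet in 1 with "a" left. 0b->1: no, b/a meet in 1. Open state 2: 0b->2.
aa: 1a undefined. 1a->0: no, b/aab meet in 2. 1a->1: no, aaab/aab meet in 1 with "b" left. 1a->2: no, b/aa meet in 2. Open state 3: 1a->3.
ab: 1b undefined. 1b->0: no, aba/a meet in 1. 1b->1: no, abbbb/a meet in 1. 1b->2: ok.
ba: 2a undefined. 2a->0: no, baa/a meet in 1. 2a->1: no, baa/aa meet in 3. 2a->2: ok.
bb: 2b undefined. 2b->0: no, baa/abbbbb meet in 2. 2b->1: no, baa/abbbbb meet in 2. 2b->2: no, baa/bb meet in 2. 2b->3: ok.
aaa: 3a undefined. 3a->0: ok.
aab: 3b undefined. 3b->0: no, baa/aababa meet in 2. 3b->1: ok.
All examples now run through 4 states with every (state, symbol) defined. Accept strings end in {0,2}, Reject strings end in {1,3}; accept={0,2}.

states=4 start=0 accept={0,2} delta: 0a->1 0b->2 1a->3 1b->2 2a->2 2b->3 3a->0 3b->1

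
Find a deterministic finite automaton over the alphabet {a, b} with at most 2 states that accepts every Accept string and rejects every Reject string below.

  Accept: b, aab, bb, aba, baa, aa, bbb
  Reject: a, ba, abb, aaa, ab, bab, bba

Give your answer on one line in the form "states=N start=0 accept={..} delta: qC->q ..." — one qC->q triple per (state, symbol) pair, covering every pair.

Grow the machine one transition at a time. Run the examples from 0; the earliest place one falls off (shortest prefix, ties alphabetical) gets sent to the lowest-numbered state that keeps every Accept/Reject pair distinguishable — a pair clashes when both reach the same state with identical unread suffix — and to a fresh state only if none does.
a: 0a undefined. 0a->0: no, b/ab meet in 0 with "b" left. Open state 1: 0a->1.
b: 0b undefined. 0b->0: ok.
aa: 1a undefined. 1a->0: ok.
ab: 1b undefined. 1b->0: no, b/abb meet in 0. 1b->1: ok.
All examples now run through 2 states with every (state, symbol) defined. Accept strings end in {0}, Reject strings end in {1}; accept={0}.

states=2 start=0 accept={0} delta: 0a->1 0b->0 1a->0 1b->1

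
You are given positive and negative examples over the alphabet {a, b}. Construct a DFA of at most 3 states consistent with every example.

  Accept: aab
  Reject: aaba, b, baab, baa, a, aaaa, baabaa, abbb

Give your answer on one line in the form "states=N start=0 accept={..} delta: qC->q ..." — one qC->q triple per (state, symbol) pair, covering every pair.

Grow the machine one transition at a time. Run the examples from 0; the earliest place one falls off (shortest prefix, ties alphabetical) gets sent to the lowest-numbered state that keeps every Accept/Reject pair distinguishable — a pair clashes when both reach the same state with identical unread suffix — and to a fresh state only if none does.
a: 0a undefined. 0a->0: no, aab/b meet in 0 with "b" left. Open state 1: 0a->1.
b: 0b undefined. 0b->0: no, aab/baab meet in 1 with "ab" left. 0b->1: ok.
aa: 1a undefined. 1a->0: no, aab/b meet in 1. 1a->1: no, aab/baab meet in 1 with "b" left. Open state 2: 1a->2.
ab: 1b undefined. 1b->0: ok.
aaa: 2a undefined. 2a->0: ok.
aab: 2b undefined. 2b->0: no, aab/baa meet in 0. 2b->1: no, aab/b meet in 1. 2b->2: ok.
All examples now run through 3 states with every (state, symbol) defined. Accept strings end in {2}, Reject strings end in {0,1}; accept={2}.

states=3 start=0 accept={2} delta: 0a->1 0b->1 1a->2 1b->0 2a->0 2b->2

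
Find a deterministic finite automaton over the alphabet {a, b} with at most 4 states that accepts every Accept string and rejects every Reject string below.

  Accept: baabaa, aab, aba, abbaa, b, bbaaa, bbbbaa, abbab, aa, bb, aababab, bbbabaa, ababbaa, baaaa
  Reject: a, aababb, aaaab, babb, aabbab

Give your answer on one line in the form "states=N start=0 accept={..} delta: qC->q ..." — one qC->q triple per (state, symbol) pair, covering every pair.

states=4 start=0 accept={0,2,3} delta: 0a->1 0b->0 1a->2 1b->1 2a->3 2b->0 3a->3 3b->1

State merging on the prefix tree: take the shortest (then alphabetical) example prefix whose next move is undefined and point that move at state 0, else 1, else 2, ...; a target is out if some Accept/Reject pair would then sit in one state with the same input left (inseparable). If every existing state is out, open a new one.
a: 0a undefined. 0a->0: no, aab/aaaab meet in 0 with "b" left. Open state 1: 0a->1.
b: 0b undefined. 0b->0: ok.
aa: 1a undefined. 1a->0: no, baabaa/aaaab meet in 0. 1a->1: no, aab/aaaab meet in 1 with "b" left. Open state 2: 1a->2.
ab: 1b undefined. 1b->0: no, aba/a meet in 1. 1b->1: ok.
aaa: 2a undefined. 2a->0: no, baaaa/a meet in 1. 2a->1: no, aab/aaaab meet in 2 with "b" left. 2a->2: no, aab/aaaab meet in 2 with "b" left. Open state 3: 2a->3.
aab: 2b undefined. 2b->0: ok.
aaaa: 3a undefined. 3a->0: no, aab/aaaab meet in 0. 3a->1: no, baaaa/a meet in 1. 3a->2: no, aab/aaaab meet in 0. 3a->3: ok.
aaaab: 3b undefined. 3b->0: no, aab/aaaab meet in 0. 3b->1: ok.
All examples now run through 4 states with every (state, symbol) defined. Accept strings end in {0,2,3}, Reject strings end in {1}; accept={0,2,3}.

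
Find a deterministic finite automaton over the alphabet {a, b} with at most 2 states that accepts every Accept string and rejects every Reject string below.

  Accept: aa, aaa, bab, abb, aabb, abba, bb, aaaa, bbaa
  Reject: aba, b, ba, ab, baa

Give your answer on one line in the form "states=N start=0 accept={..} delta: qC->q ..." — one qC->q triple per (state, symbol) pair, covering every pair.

states=2 start=0 accept={0} delta: 0a->0 0b->1 1a->1 1b->0

Fold the examples into a partial DFA from state 0: repeatedly fix the first undefined (state, symbol) met by the shortest-then-alphabetical prefix, trying targets in increasing order and rejecting any under which an Accept and a Reject string meet in one state with the same remainder; add a state when all current targets are rejected. Accepting states are where Accept strings end.
a: 0a undefined. 0a->0: ok.
b: 0b undefined. 0b->0: no, aa/aba meet in 0. Open state 1: 0b->1.
ba: 1a undefined. 1a->0: no, aa/aba meet in 0. 1a->1: ok.
bb: 1b undefined. 1b->0: ok.
All examples now run through 2 states with every (state, symbol) defined. Accept strings end in {0}, Reject strings end in {1}; accept={0}.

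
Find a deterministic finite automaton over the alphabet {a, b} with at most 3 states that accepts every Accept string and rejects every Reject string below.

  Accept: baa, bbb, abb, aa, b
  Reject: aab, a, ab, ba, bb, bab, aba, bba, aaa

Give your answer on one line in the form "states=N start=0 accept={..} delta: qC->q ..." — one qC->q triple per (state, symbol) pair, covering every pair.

states=3 start=0 accept={2} delta: 0a->1 0b->2 1a->2 1b->0 2a->1 2b->0

Fold the examples into a partial DFA from state 0: repeatedly fix the first undefined (state, symbol) met by the shortest-then-alphabetical prefix, trying targets in increasing order and rejecting any under which an Accept and a Reject string meet in one state with the same remainder; add a state when all current targets are rejected. Accepting states are where Accept strings end.
a: 0a undefined. 0a->0: no, abb/bb meet in 0 with "bb" left. Open state 1: 0a->1.
b: 0b undefined. 0b->0: no, bbb/bb meet in 0. 0b->1: no, baa/aaa meet in 1 with "aa" left. Open state 2: 0b->2.
aa: 1a undefined. 1a->0: no, b/aab meet in 2. 1a->1: no, aa/a meet in 1. 1a->2: ok.
ab: 1b undefined. 1b->0: ok.
ba: 2a undefined. 2a->0: no, baa/a meet in 1. 2a->1: ok.
bb: 2b undefined. 2b->0: ok.
All examples now run through 3 states with every (state, symbol) defined. Accept strings end in {2}, Reject strings end in {0,1}; accept={2}.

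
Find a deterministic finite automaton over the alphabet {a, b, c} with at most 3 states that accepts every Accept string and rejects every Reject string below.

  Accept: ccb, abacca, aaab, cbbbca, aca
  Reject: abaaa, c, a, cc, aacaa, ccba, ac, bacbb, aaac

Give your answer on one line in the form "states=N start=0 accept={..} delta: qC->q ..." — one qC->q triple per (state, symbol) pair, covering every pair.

states=3 start=0 accept={1} delta: 0a->0 0b->1 0c->2 1a->0 1b->0 1c->2 2a->1 2b->1 2c->2

Grow the machine one transition at a time. Run the examples from 0; the earliest place one falls off (shortest prefix, ties alphabetical) gets sent to the lowest-numbered state that keeps every Accept/Reject pair distinguishable — a pair clashes when both reach the same state with identical unread suffix — and to a fresh state only if none does.
a: 0a undefined. 0a->0: ok.
b: 0b undefined. 0b->0: no, aaab/abaaa meet in 0. Open state 1: 0b->1.
c: 0c undefined. 0c->0: no, aca/c meet in 0. 0c->1: no, aaab/c meet in 1. Open state 2: 0c->2.
ba: 1a undefined. 1a->0: ok.
cb: 2b undefined. 2b->0: no, aaab/bacbb meet in 1. 2b->1: ok.
cc: 2c undefined. 2c->0: no, abacca/abaaa meet in 0. 2c->1: no, ccb/bacbb meet in 1 with "b" left. 2c->2: ok.
aca: 2a undefined. 2a->0: no, abacca/abaaa meet in 0. 2a->1: ok.
cbb: 1b undefined. 1b->0: ok.
cbbbc: 1c undefined. 1c->0: no, cbbbca/abaaa meet in 0. 1c->1: no, cbbbca/abaaa meet in 0. 1c->2: ok.
All examples now run through 3 states with every (state, symbol) defined. Accept strings end in {1}, Reject strings end in {0,2}; accept={1}.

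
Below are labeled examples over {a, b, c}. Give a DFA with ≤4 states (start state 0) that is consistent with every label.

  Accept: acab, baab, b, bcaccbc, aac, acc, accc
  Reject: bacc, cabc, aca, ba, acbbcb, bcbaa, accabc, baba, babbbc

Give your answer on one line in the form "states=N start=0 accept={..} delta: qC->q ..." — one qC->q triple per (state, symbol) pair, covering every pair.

Grow the machine one transition at a time. Run the examples from 0; the earliest place one falls off (shortest prefix, ties alphabetical) gets sent to the lowest-numbered state that keeps every Accept/Reject pair distinguishable — a pair clashes when both reach the same state with identical unread suffix — and to a fresh state only if none does.
a: 0a undefined. 0a->0: ok.
b: 0b undefined. 0b->0: no, baab/ba meet in 0. Open state 1: 0b->1.
c: 0c undefined. 0c->0: no, aac/aca meet in 0. 0c->1: ok.
ba: 1a undefined. 1a->0: no, acc/bacc meet in 1 with "c" left. 1a->1: no, b/aca meet in 1. Open state 2: 1a->2.
bc: 1c undefined. 1c->0: no, bcaccbc/accabc meet in 0. 1c->1: ok.
acb: 1b undefined. 1b->0: ok.
baa: 2a undefined. 2a->0: ok.
bab: 2b undefined. 2b->0: no, acab/acbbcb meet in 0. 2b->1: no, acab/cabc meet in 1. 2b->2: no, acab/aca meet in 2. Open state 3: 2b->3.
bac: 2c undefined. 2c->0: no, baab/bacc meet in 1. 2c->1: no, baab/bacc meet in 1. 2c->2: no, bcaccbc/cabc meet in 3 with "c" left. 2c->3: ok.
baba: 3a undefined. 3a->0: ok.
babb: 3b undefined. 3b->0: no, baab/babbbc meet in 1. 3b->1: no, baab/babbbc meet in 1. 3b->2: ok.
bacc: 3c undefined. 3c->0: ok.
All examples now run through 4 states with every (state, symbol) defined. Accept strings end in {1,3}, Reject strings end in {0,2}; accept={1,3}.

states=4 start=0 accept={1,3} delta: 0a->0 0b->1 0c->1 1a->2 1b->0 1c->1 2a->0 2b->3 2c->3 3a->0 3b->2 3c->0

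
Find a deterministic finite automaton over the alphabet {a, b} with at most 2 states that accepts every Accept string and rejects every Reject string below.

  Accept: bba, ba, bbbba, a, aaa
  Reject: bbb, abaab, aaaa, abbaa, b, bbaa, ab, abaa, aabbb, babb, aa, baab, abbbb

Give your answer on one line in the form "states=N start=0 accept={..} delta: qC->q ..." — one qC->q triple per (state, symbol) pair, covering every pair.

State merging on the prefix tree: take the shortest (then alphabetical) example prefix whose next move is undefined and point that move at state 0, else 1, else 2, ...; a target is out if some Accept/Reject pair would then sit in one state with the same input left (inseparable). If every existing state is out, open a new one.
a: 0a undefined. 0a->0: no, a/aaaa meet in 0. Open state 1: 0a->1.
b: 0b undefined. 0b->0: ok.
aa: 1a undefined. 1a->0: ok.
ab: 1b undefined. 1b->0: ok.
All examples now run through 2 states with every (state, symbol) defined. Accept strings end in {1}, Reject strings end in {0}; accept={1}.

states=2 start=0 accept={1} delta: 0a->1 0b->0 1a->0 1b->0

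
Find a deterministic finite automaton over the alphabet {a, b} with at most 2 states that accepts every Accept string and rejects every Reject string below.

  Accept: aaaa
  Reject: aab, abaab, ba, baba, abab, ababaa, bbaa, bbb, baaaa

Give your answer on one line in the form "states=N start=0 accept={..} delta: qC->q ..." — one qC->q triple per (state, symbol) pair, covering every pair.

State merging on the prefix tree: take the shortest (then alphabetical) example prefix whose next move is undefined and point that move at state 0, else 1, else 2, ...; a target is out if some Accept/Reject pair would then sit in one state with the same input left (inseparable). If every existing state is out, open a new one.
a: 0a undefined. 0a->0: ok.
b: 0b undefined. 0b->0: no, aaaa/aab meet in 0. Open state 1: 0b->1.
ba: 1a undefined. 1a->0: no, aaaa/ba meet in 0. 1a->1: ok.
bb: 1b undefined. 1b->0: no, aaaa/abaab meet in 0. 1b->1: ok.
All examples now run through 2 states with every (state, symbol) defined. Accept strings end in {0}, Reject strings end in {1}; accept={0}.

states=2 start=0 accept={0} delta: 0a->0 0b->1 1a->1 1b->1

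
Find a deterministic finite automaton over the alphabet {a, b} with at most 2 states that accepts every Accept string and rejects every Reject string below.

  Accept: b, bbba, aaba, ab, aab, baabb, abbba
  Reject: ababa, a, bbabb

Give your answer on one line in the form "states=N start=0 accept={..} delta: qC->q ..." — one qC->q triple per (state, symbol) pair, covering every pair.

states=2 start=0 accept={1} delta: 0a->0 0b->1 1a->1 1b->0

Grow the machine one transition at a time. Run the examples from 0; the earliest place one falls off (shortest prefix, ties alphabetical) gets sent to the lowest-numbered state that keeps every Accept/Reject pair distinguishable — a pair clashes when both reach the same state with identical unread suffix — and to a fresh state only if none does.
a: 0a undefined. 0a->0: ok.
b: 0b undefined. 0b->0: no, b/ababa meet in 0. Open state 1: 0b->1.
ba: 1a undefined. 1a->0: no, aaba/ababa meet in 0. 1a->1: ok.
bb: 1b undefined. 1b->0: ok.
All examples now run through 2 states with every (state, symbol) defined. Accept strings end in {1}, Reject strings end in {0}; accept={1}.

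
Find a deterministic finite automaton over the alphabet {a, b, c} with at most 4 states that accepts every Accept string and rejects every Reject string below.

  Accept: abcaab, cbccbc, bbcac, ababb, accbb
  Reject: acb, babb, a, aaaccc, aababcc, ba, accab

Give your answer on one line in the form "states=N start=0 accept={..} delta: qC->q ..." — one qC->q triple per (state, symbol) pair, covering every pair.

State merging on the prefix tree: take the shortest (then alphabetical) example prefix whose next move is undefined and point that move at state 0, else 1, else 2, ...; a target is out if some Accept/Reject pair would then sit in one state with the same input left (inseparable). If every existing state is out, open a new one.
a: 0a undefined. 0a->0: no, ababb/babb meet in 0 with "babb" left. Open state 1: 0a->1.
b: 0b undefined. 0b->0: ok.
c: 0c undefined. 0c->0: ok.
aa: 1a undefined. 1a->0: ok.
ab: 1b undefined. 1b->0: no, abcaab/babb meet in 0. 1b->1: ok.
ac: 1c undefined. 1c->0: no, abcaab/acb meet in 0. 1c->1: no, abcaab/acb meet in 1. Open state 2: 1c->2.
acb: 2b undefined. 2b->0: no, cbccbc/acb meet in 0. 2b->1: ok.
acc: 2c undefined. 2c->0: no, cbccbc/aaaccc meet in 0. 2c->1: no, cbccbc/accab meet in 0. 2c->2: no, bbcac/aaaccc meet in 2. Open state 3: 2c->3.
abca: 2a undefined. 2a->0: no, abcaab/acb meet in 1. 2a->1: ok.
acca: 3a undefined. 3a->0: no, abcaab/accab meet in 0. 3a->1: ok.
accb: 3b undefined. 3b->0: ok.
aaaccc: 3c undefined. 3c->0: no, abcaab/aaaccc meet in 0. 3c->1: ok.
All examples now run through 4 states with every (state, symbol) defined. Accept strings end in {0,2}, Reject strings end in {1,3}; accept={0,2}.

states=4 start=0 accept={0,2} delta: 0a->1 0b->0 0c->0 1a->0 1b->1 1c->2 2a->1 2b->1 2c->3 3a->1 3b->0 3c->1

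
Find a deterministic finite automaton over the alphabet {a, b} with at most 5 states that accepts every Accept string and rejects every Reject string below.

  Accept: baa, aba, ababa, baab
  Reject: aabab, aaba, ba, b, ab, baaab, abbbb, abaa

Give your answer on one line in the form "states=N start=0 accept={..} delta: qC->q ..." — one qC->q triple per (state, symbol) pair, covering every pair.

states=5 start=0 accept={2,4} delta: 0a->1 0b->0 1a->2 1b->3 2a->0 2b->2 3a->4 3b->0 4a->0 4b->1

State merging on the prefix tree: take the shortest (then alphabetical) example prefix whose next move is undefined and point that move at state 0, else 1, else 2, ...; a target is out if some Accept/Reject pair would then sit in one state with the same input left (inseparable). If every existing state is out, open a new one.
a: 0a undefined. 0a->0: no, baa/abaa meet in 0 with "baa" left. Open state 1: 0a->1.
b: 0b undefined. 0b->0: ok.
aa: 1a undefined. 1a->0: no, baa/b meet in 0. 1a->1: no, baa/ba meet in 1. Open state 2: 1a->2.
ab: 1b undefined. 1b->0: no, baa/abaa meet in 2. 1b->1: no, ababa/aaba meet in 2 with "ba" left. 1b->2: no, baa/ab meet in 2. Open state 3: 1b->3.
aab: 2b undefined. 2b->0: no, baab/b meet in 0. 2b->1: no, baa/aaba meet in 2. 2b->2: ok.
aba: 3a undefined. 3a->0: no, aba/b meet in 0. 3a->1: no, baa/abaa meet in 2. 3a->2: no, ababa/aaba meet in 2 with "a" left. 3a->3: no, aba/ab meet in 3. Open state 4: 3a->4.
abb: 3b undefined. 3b->0: ok.
aaba: 2a undefined. 2a->0: ok.
abaa: 4a undefined. 4a->0: ok.
abab: 4b undefined. 4b->0: no, ababa/ba meet in 1. 4b->1: ok.
All examples now run through 5 states with every (state, symbol) defined. Accept strings end in {2,4}, Reject strings end in {0,1,3}; accept={2,4}.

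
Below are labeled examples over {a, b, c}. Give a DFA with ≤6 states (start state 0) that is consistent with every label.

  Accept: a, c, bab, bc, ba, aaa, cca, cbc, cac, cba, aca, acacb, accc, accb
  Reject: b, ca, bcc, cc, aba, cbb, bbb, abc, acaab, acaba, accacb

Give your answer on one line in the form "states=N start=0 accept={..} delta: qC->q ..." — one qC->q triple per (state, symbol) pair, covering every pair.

Grow the machine one transition at a time. Run the examples from 0; the earliest place one falls off (shortest prefix, ties alphabetical) gets sent to the lowest-numbered state that keeps every Accept/Reject pair distinguishable — a pair clashes when both reach the same state with identical unread suffix — and to a fresh state only if none does.
a: 0a undefined. 0a->0: no, bc/abc meet in 0 with "bc" left. Open state 1: 0a->1.
b: 0b undefined. 0b->0: ok.
c: 0c undefined. 0c->0: no, a/ca meet in 1. 0c->1: no, cbc/abc meet in 1 with "bc" left. Open state 2: 0c->2.
aa: 1a undefined. 1a->0: ok.
ab: 1b undefined. 1b->0: no, a/aba meet in 1. 1b->1: ok.
ac: 1c undefined. 1c->0: no, acacb/b meet in 0. 1c->1: no, a/abc meet in 1. 1c->2: no, c/abc meet in 2. Open state 3: 1c->3.
ca: 2a undefined. 2a->0: ok.
cb: 2b undefined. 2b->0: ok.
cc: 2c undefined. 2c->0: ok.
aca: 3a undefined. 3a->0: no, a/acaab meet in 1. 3a->1: ok.
acc: 3c undefined. 3c->0: no, acacb/accacb meet in 3 with "b" left. 3c->1: no, accc/abc meet in 3. 3c->2: no, accc/b meet in 0. 3c->3: no, acacb/accacb meet in 3 with "b" left. Open state 4: 3c->4.
acca: 4a undefined. 4a->0: ok.
accb: 4b undefined. 4b->0: no, accb/b meet in 0. 4b->1: ok.
accc: 4c undefined. 4c->0: no, accc/b meet in 0. 4c->1: ok.
acacb: 3b undefined. 3b->0: no, acacb/b meet in 0. 3b->1: ok.
All examples now run through 5 states with every (state, symbol) defined. Accept strings end in {1,2}, Reject strings end in {0,3}; accept={1,2}.

states=5 start=0 accept={1,2} delta: 0a->1 0b->0 0c->2 1a->0 1b->1 1c->3 2a->0 2b->0 2c->0 3a->1 3b->1 3c->4 4a->0 4b->1 4c->1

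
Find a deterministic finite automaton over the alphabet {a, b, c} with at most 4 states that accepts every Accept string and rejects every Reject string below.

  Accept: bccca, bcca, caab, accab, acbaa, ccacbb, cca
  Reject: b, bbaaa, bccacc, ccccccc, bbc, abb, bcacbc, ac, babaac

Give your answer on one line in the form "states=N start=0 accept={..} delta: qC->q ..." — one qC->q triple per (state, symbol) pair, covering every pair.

Fold the examples into a partial DFA from state 0: repeatedly fix the first undefined (state, symbol) met by the shortest-then-alphabetical prefix, trying targets in increasing order and rejecting any under which an Accept and a Reject string meet in one state with the same remainder; add a state when all current targets are rejected. Accepting states are where Accept strings end.
a: 0a undefined. 0a->0: ok.
b: 0b undefined. 0b->0: ok.
c: 0c undefined. 0c->0: no, bccca/b meet in 0. Open state 1: 0c->1.
ca: 1a undefined. 1a->0: no, caab/b meet in 0. 1a->1: ok.
cc: 1c undefined. 1c->0: no, bccca/ccccccc meet in 1. 1c->1: no, bccca/bccacc meet in 1. Open state 2: 1c->2.
acb: 1b undefined. 1b->0: no, caab/b meet in 0. 1b->1: no, caab/bbc meet in 1. 1b->2: ok.
cca: 2a undefined. 2a->0: no, bcca/b meet in 0. 2a->1: no, bcca/bbc meet in 1. 2a->2: ok.
ccc: 2c undefined. 2c->0: no, bccca/b meet in 0. 2c->1: no, bccca/ccccccc meet in 1. 2c->2: no, bccca/bccacc meet in 2. Open state 3: 2c->3.
cccc: 3c undefined. 3c->0: ok.
accab: 2b undefined. 2b->0: no, accab/b meet in 0. 2b->1: no, bcca/bcacbc meet in 2. 2b->2: ok.
bccca: 3a undefined. 3a->0: no, bccca/b meet in 0. 3a->1: no, bccca/bbc meet in 1. 3a->2: ok.
ccacb: 3b undefined. 3b->0: no, ccacbb/b meet in 0. 3b->1: ok.
All examples now run through 4 states with every (state, symbol) defined. Accept strings end in {2}, Reject strings end in {0,1,3}; accept={2}.

states=4 start=0 accept={2} delta: 0a->0 0b->0 0c->1 1a->1 1b->2 1c->2 2a->2 2b->2 2c->3 3a->2 3b->1 3c->0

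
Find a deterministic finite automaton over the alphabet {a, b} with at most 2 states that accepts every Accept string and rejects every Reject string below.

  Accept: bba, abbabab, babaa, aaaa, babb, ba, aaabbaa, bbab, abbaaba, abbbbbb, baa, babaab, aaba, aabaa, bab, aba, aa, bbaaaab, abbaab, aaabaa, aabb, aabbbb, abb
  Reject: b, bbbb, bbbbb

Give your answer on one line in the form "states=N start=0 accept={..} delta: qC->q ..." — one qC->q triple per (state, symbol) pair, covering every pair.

states=2 start=0 accept={1} delta: 0a->1 0b->0 1a->1 1b->1

Fold the examples into a partial DFA from state 0: repeatedly fix the first undefined (state, symbol) met by the shortest-then-alphabetical prefix, trying targets in increasing order and rejecting any under which an Accept and a Reject string meet in one state with the same remainder; add a state when all current targets are rejected. Accepting states are where Accept strings end.
a: 0a undefined. 0a->0: no, aabbbb/bbbb meet in 0 with "bbbb" left. Open state 1: 0a->1.
b: 0b undefined. 0b->0: ok.
aa: 1a undefined. 1a->0: no, aaaa/b meet in 0. 1a->1: ok.
ab: 1b undefined. 1b->0: no, abbabab/b meet in 0. 1b->1: ok.
All examples now run through 2 states with every (state, symbol) defined. Accept strings end in {1}, Reject strings end in {0}; accept={1}.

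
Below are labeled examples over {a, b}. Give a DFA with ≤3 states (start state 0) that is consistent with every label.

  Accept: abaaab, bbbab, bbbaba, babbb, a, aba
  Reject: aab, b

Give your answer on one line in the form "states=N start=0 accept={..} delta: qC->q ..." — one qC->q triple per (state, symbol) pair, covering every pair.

states=3 start=0 accept={0,2} delta: 0a->0 0b->1 1a->2 1b->0 2a->1 2b->0

Grow the machine one transition at a time. Run the examples from 0; the earliest place one falls off (shortest prefix, ties alphabetical) gets sent to the lowest-numbered state that keeps every Accept/Reject pair distinguishable — a pair clashes when both reach the same state with identical unread suffix — and to a fresh state only if none does.
a: 0a undefined. 0a->0: ok.
b: 0b undefined. 0b->0: no, abaaab/aab meet in 0. Open state 1: 0b->1.
ba: 1a undefined. 1a->0: no, abaaab/aab meet in 1. 1a->1: no, aba/aab meet in 1. Open state 2: 1a->2.
bb: 1b undefined. 1b->0: ok.
bab: 2b undefined. 2b->0: ok.
abaa: 2a undefined. 2a->0: no, abaaab/aab meet in 1. 2a->1: ok.
All examples now run through 3 states with every (state, symbol) defined. Accept strings end in {0,2}, Reject strings end in {1}; accept={0,2}.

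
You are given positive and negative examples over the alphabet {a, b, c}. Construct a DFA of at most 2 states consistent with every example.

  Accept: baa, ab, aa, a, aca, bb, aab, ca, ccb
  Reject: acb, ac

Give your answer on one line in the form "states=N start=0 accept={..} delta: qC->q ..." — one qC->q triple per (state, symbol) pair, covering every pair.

Grow the machine one transition at a time. Run the examples from 0; the earliest place one falls off (shortest prefix, ties alphabetical) gets sent to the lowest-numbered state that keeps every Accept/Reject pair distinguishable — a pair clashes when both reach the same state with identical unread suffix — and to a fresh state only if none does.
a: 0a undefined. 0a->0: ok.
b: 0b undefined. 0b->0: ok.
c: 0c undefined. 0c->0: no, baa/acb meet in 0. Open state 1: 0c->1.
ca: 1a undefined. 1a->0: ok.
cc: 1c undefined. 1c->0: ok.
acb: 1b undefined. 1b->0: no, baa/acb meet in 0. 1b->1: ok.
All examples now run through 2 states with every (state, symbol) defined. Accept strings end in {0}, Reject strings end in {1}; accept={0}.

states=2 start=0 accept={0} delta: 0a->0 0b->0 0c->1 1a->0 1b->1 1c->0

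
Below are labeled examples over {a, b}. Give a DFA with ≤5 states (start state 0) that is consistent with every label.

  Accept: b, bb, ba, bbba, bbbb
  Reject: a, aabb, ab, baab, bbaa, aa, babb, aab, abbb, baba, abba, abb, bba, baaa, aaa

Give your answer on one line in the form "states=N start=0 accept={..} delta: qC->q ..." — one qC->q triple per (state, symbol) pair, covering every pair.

states=4 start=0 accept={0,2,3} delta: 0a->1 0b->2 1a->1 1b->1 2a->3 2b->0 3a->1 3b->1

Grow the machine one transition at a time. Run the examples from 0; the earliest place one falls off (shortest prefix, ties alphabetical) gets sent to the lowest-numbered state that keeps every Accept/Reject pair distinguishable — a pair clashes when both reach the same state with identical unread suffix — and to a fresh state only if none does.
a: 0a undefined. 0a->0: no, b/ab meet in 0 with "b" left. Open state 1: 0a->1.
b: 0b undefined. 0b->0: no, ba/a meet in 1. 0b->1: no, b/a meet in 1. Open state 2: 0b->2.
aa: 1a undefined. 1a->0: no, b/aab meet in 2. 1a->1: ok.
ab: 1b undefined. 1b->0: no, b/aabb meet in 2. 1b->1: ok.
ba: 2a undefined. 2a->0: no, bb/babb meet in 2 with "b" left. 2a->1: no, ba/a meet in 1. 2a->2: no, b/baaa meet in 2. Open state 3: 2a->3.
bb: 2b undefined. 2b->0: ok.
baa: 3a undefined. 3a->0: no, b/baab meet in 2. 3a->1: ok.
bab: 3b undefined. 3b->0: no, b/babb meet in 2. 3b->1: ok.
All examples now run through 4 states with every (state, symbol) defined. Accept strings end in {0,2,3}, Reject strings end in {1}; accept={0,2,3}.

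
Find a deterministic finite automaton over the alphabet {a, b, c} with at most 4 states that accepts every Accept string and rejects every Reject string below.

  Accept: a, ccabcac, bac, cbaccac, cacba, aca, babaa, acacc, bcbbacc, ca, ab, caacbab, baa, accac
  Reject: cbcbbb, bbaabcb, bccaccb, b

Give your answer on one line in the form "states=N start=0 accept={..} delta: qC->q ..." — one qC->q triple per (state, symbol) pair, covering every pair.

State merging on the prefix tree: take the shortest (then alphabetical) example prefix whose next move is undefined and point that move at state 0, else 1, else 2, ...; a target is out if some Accept/Reject pair would then sit in one state with the same input left (inseparable). If every existing state is out, open a new one.
a: 0a undefined. 0a->0: no, ab/b meet in 0 with "b" left. Open state 1: 0a->1.
b: 0b undefined. 0b->0: ok.
c: 0c undefined. 0c->0: ok.
ab: 1b undefined. 1b->0: no, ab/cbcbbb meet in 0. 1b->1: ok.
ac: 1c undefined. 1c->0: no, ccabcac/cbcbbb meet in 0. 1c->1: no, a/bccaccb meet in 1. Open state 2: 1c->2.
aca: 2a undefined. 2a->0: no, ccabcac/cbcbbb meet in 0. 2a->1: ok.
acc: 2c undefined. 2c->0: no, acacc/cbcbbb meet in 0. 2c->1: no, a/bccaccb meet in 1. 2c->2: ok.
baa: 1a undefined. 1a->0: no, baa/cbcbbb meet in 0. 1a->1: ok.
cacb: 2b undefined. 2b->0: ok.
All examples now run through 3 states with every (state, symbol) defined. Accept strings end in {1,2}, Reject strings end in {0}; accept={1,2}.

states=3 start=0 accept={1,2} delta: 0a->1 0b->0 0c->0 1a->1 1b->1 1c->2 2a->1 2b->0 2c->2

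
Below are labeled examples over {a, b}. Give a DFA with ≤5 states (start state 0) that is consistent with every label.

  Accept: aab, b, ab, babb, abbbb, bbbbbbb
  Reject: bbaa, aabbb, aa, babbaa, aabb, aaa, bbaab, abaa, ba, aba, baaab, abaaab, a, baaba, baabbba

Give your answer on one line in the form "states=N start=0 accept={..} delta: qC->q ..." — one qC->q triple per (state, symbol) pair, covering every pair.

Grow the machine one transition at a time. Run the examples from 0; the earliest place one falls off (shortest prefix, ties alphabetical) gets sent to the lowest-numbered state that keeps every Accept/Reject pair distinguishable — a pair clashes when both reach the same state with identical unread suffix — and to a fresh state only if none does.
a: 0a undefined. 0a->0: ok.
b: 0b undefined. 0b->0: no, aab/bbaa meet in 0. Open state 1: 0b->1.
ba: 1a undefined. 1a->0: no, aab/baaab meet in 1. 1a->1: no, aab/abaa meet in 1. Open state 2: 1a->2.
bb: 1b undefined. 1b->0: no, aab/aabbb meet in 1. 1b->1: no, aab/aabbb meet in 1. 1b->2: ok.
baa: 2a undefined. 2a->0: no, aab/bbaab meet in 1. 2a->1: no, aab/abaa meet in 1. 2a->2: ok.
bab: 2b undefined. 2b->0: ok.
All examples now run through 3 states with every (state, symbol) defined. Accept strings end in {1}, Reject strings end in {0,2}; accept={1}.

states=3 start=0 accept={1} delta: 0a->0 0b->1 1a->2 1b->2 2a->2 2b->0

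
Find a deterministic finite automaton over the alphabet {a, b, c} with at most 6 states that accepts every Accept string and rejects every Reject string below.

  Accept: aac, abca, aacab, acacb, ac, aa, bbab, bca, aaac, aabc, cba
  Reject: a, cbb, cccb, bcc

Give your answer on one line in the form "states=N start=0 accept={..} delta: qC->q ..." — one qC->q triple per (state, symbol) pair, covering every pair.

states=4 start=0 accept={0,2} delta: 0a->1 0b->0 0c->2 1a->0 1b->0 1c->0 2a->0 2b->3 2c->3 3a->0 3b->1 3c->2

Grow the machine one transition at a time. Run the examples from 0; the earliest place one falls off (shortest prefix, ties alphabetical) gets sent to the lowest-numbered state that keeps every Accept/Reject pair distinguishable — a pair clashes when both reach the same state with identical unread suffix — and to a fresh state only if none does.
a: 0a undefined. 0a->0: no, aa/a meet in 0. Open state 1: 0a->1.
b: 0b undefined. 0b->0: ok.
c: 0c undefined. 0c->0: no, bca/a meet in 1. 0c->1: no, ac/bcc meet in 1 with "c" left. Open state 2: 0c->2.
aa: 1a undefined. 1a->0: ok.
ab: 1b undefined. 1b->0: ok.
ac: 1c undefined. 1c->0: ok.
cb: 2b undefined. 2b->0: no, acacb/cbb meet in 0. 2b->1: no, acacb/cbb meet in 0. 2b->2: no, aac/cbb meet in 2. Open state 3: 2b->3.
cc: 2c undefined. 2c->0: no, acacb/bcc meet in 0. 2c->1: no, acacb/cccb meet in 0. 2c->2: no, aac/bcc meet in 2. 2c->3: ok.
bca: 2a undefined. 2a->0: ok.
cba: 3a undefined. 3a->0: ok.
cbb: 3b undefined. 3b->0: no, abca/cbb meet in 0. 3b->1: ok.
ccc: 3c undefined. 3c->0: no, abca/cccb meet in 0. 3c->1: no, abca/cccb meet in 0. 3c->2: ok.
All examples now run through 4 states with every (state, symbol) defined. Accept strings end in {0,2}, Reject strings end in {1,3}; accept={0,2}.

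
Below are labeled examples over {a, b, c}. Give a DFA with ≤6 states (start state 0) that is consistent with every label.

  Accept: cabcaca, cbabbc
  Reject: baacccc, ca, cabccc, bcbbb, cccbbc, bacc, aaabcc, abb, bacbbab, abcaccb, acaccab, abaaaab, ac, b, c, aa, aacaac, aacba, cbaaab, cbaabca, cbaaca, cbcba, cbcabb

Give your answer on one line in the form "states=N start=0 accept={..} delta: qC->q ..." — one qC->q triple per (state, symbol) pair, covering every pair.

State merging on the prefix tree: take the shortest (then alphabetical) example prefix whose next move is undefined and point that move at state 0, else 1, else 2, ...; a target is out if some Accept/Reject pair would then sit in one state with the same input left (inseparable). If every existing state is out, open a new one.
a: 0a undefined. 0a->0: ok.
b: 0b undefined. 0b->0: ok.
c: 0c undefined. 0c->0: no, cabcaca/baacccc meet in 0. Open state 1: 0c->1.
ca: 1a undefined. 1a->0: no, cabcaca/ca meet in 0. 1a->1: ok.
cb: 1b undefined. 1b->0: no, cbabbc/ca meet in 1. 1b->1: no, cbabbc/bacc meet in 1 with "c" left. Open state 2: 1b->2.
cc: 1c undefined. 1c->0: ok.
cba: 2a undefined. 2a->0: no, cbabbc/ca meet in 1. 2a->1: no, cbabbc/cccbbc meet in 2 with "bc" left. 2a->2: ok.
cbc: 2c undefined. 2c->0: no, cabcaca/ca meet in 1. 2c->1: no, cabcaca/baacccc meet in 0. 2c->2: no, cabcaca/cabccc meet in 2. Open state 3: 2c->3.
bcbb: 2b undefined. 2b->0: no, cbabbc/ca meet in 1. 2b->1: ok.
cbca: 3a undefined. 3a->0: no, cabcaca/ca meet in 1. 3a->1: no, cabcaca/baacccc meet in 0. 3a->2: no, cabcaca/bcbbb meet in 2. 3a->3: no, cbabbc/cbaaca meet in 3. Open state 4: 3a->4.
cbcb: 3b undefined. 3b->0: ok.
cabcc: 3c undefined. 3c->0: ok.
cbcab: 4b undefined. 4b->0: ok.
cabcac: 4c undefined. 4c->0: no, cabcaca/baacccc meet in 0. 4c->1: no, cabcaca/ca meet in 1. 4c->2: no, cabcaca/bcbbb meet in 2. 4c->3: no, cabcaca/cbaaca meet in 4. 4c->4: ok.
cabcaca: 4a undefined. 4a->0: no, cabcaca/baacccc meet in 0. 4a->1: no, cabcaca/ca meet in 1. 4a->2: no, cabcaca/bcbbb meet in 2. 4a->3: ok.
All examples now run through 5 states with every (state, symbol) defined. Accept strings end in {3}, Reject strings end in {0,1,2,4}; accept={3}.

states=5 start=0 accept={3} delta: 0a->0 0b->0 0c->1 1a->1 1b->2 1c->0 2a->2 2b->1 2c->3 3a->4 3b->0 3c->0 4a->3 4b->0 4c->4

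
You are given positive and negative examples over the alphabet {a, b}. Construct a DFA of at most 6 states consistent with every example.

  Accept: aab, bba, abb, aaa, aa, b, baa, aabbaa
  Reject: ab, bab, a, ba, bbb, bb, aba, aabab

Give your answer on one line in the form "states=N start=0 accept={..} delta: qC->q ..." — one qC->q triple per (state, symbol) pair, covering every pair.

State merging on the prefix tree: take the shortest (then alphabetical) example prefix whose next move is undefined and point that move at state 0, else 1, else 2, ...; a target is out if some Accept/Reject pair would then sit in one state with the same input left (inseparable). If every existing state is out, open a new one.
a: 0a undefined. 0a->0: no, aab/ab meet in 0 with "b" left. Open state 1: 0a->1.
b: 0b undefined. 0b->0: no, bba/a meet in 1. 0b->1: no, aab/bab meet in 1 with "ab" left. Open state 2: 0b->2.
aa: 1a undefined. 1a->0: no, aaa/a meet in 1. 1a->1: no, aab/ab meet in 1 with "b" left. 1a->2: no, aab/bb meet in 2 with "b" left. Open state 3: 1a->3.
ab: 1b undefined. 1b->0: ok.
ba: 2a undefined. 2a->0: no, abb/bab meet in 2. 2a->1: ok.
bb: 2b undefined. 2b->0: no, bba/a meet in 1. 2b->1: ok.
aaa: 3a undefined. 3a->0: no, aaa/ab meet in 0. 3a->1: no, aaa/a meet in 1. 3a->2: ok.
aab: 3b undefined. 3b->0: no, aab/ab meet in 0. 3b->1: no, aab/a meet in 1. 3b->2: ok.
All examples now run through 4 states with every (state, symbol) defined. Accept strings end in {2,3}, Reject strings end in {0,1}; accept={2,3}.

states=4 start=0 accept={2,3} delta: 0a->1 0b->2 1a->3 1b->0 2a->1 2b->1 3a->2 3b->2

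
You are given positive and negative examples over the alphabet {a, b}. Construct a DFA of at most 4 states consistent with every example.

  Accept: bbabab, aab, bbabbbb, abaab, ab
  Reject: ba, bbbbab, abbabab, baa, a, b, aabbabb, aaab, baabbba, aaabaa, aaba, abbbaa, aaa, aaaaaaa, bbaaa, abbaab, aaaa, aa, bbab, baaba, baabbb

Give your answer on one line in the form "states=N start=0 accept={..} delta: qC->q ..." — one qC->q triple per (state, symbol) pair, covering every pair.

State merging on the prefix tree: take the shortest (then alphabetical) example prefix whose next move is undefined and point that move at state 0, else 1, else 2, ...; a target is out if some Accept/Reject pair would then sit in one state with the same input left (inseparable). If every existing state is out, open a new one.
a: 0a undefined. 0a->0: no, bbabab/abbabab meet in 0 with "bbabab" left. Open state 1: 0a->1.
b: 0b undefined. 0b->0: no, ab/bbbbab meet in 1 with "b" left. 0b->1: ok.
aa: 1a undefined. 1a->0: no, aab/baa meet in 1. 1a->1: no, aab/aaab meet in 1 with "b" left. Open state 2: 1a->2.
ab: 1b undefined. 1b->0: no, bbabab/bbbbab meet in 0. 1b->1: no, bbabab/abbabab meet in 2 with "bab" left. 1b->2: no, ab/ba meet in 2. Open state 3: 1b->3.
aaa: 2a undefined. 2a->0: ok.
aab: 2b undefined. 2b->0: no, aab/baa meet in 0. 2b->1: no, aab/a meet in 1. 2b->2: no, aab/ba meet in 2. 2b->3: ok.
aba: 3a undefined. 3a->0: ok.
abb: 3b undefined. 3b->0: no, bbabab/bbbbab meet in 3. 3b->1: ok.
All examples now run through 4 states with every (state, symbol) defined. Accept strings end in {3}, Reject strings end in {0,1,2}; accept={3}.

states=4 start=0 accept={3} delta: 0a->1 0b->1 1a->2 1b->3 2a->0 2b->3 3a->0 3b->1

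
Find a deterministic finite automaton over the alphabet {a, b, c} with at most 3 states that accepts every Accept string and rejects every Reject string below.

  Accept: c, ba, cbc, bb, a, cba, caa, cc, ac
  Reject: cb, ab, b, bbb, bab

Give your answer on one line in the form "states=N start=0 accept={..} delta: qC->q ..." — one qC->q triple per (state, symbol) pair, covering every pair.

Grow the machine one transition at a time. Run the examples from 0; the earliest place one falls off (shortest prefix, ties alphabetical) gets sent to the lowest-numbered state that keeps every Accept/Reject pair distinguishable — a pair clashes when both reach the same state with identical unread suffix — and to a fresh state only if none does.
a: 0a undefined. 0a->0: ok.
b: 0b undefined. 0b->0: no, ba/ab meet in 0. Open state 1: 0b->1.
c: 0c undefined. 0c->0: ok.
ba: 1a undefined. 1a->0: ok.
bb: 1b undefined. 1b->0: ok.
cbc: 1c undefined. 1c->0: ok.
All examples now run through 2 states with every (state, symbol) defined. Accept strings end in {0}, Reject strings end in {1}; accept={0}.

states=2 start=0 accept={0} delta: 0a->0 0b->1 0c->0 1a->0 1b->0 1c->0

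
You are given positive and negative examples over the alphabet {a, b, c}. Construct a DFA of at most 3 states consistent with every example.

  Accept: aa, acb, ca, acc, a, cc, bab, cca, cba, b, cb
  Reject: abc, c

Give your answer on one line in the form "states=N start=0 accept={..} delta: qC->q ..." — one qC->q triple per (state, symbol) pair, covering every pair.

states=2 start=0 accept={0} delta: 0a->0 0b->0 0c->1 1a->0 1b->0 1c->0

Grow the machine one transition at a time. Run the examples from 0; the earliest place one falls off (shortest prefix, ties alphabetical) gets sent to the lowest-numbered state that keeps every Accept/Reject pair distinguishable — a pair clashes when both reach the same state with identical unread suffix — and to a fresh state only if none does.
a: 0a undefined. 0a->0: ok.
b: 0b undefined. 0b->0: ok.
c: 0c undefined. 0c->0: no, aa/abc meet in 0. Open state 1: 0c->1.
ca: 1a undefined. 1a->0: ok.
cb: 1b undefined. 1b->0: ok.
cc: 1c undefined. 1c->0: ok.
All examples now run through 2 states with every (state, symbol) defined. Accept strings end in {0}, Reject strings end in {1}; accept={0}.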